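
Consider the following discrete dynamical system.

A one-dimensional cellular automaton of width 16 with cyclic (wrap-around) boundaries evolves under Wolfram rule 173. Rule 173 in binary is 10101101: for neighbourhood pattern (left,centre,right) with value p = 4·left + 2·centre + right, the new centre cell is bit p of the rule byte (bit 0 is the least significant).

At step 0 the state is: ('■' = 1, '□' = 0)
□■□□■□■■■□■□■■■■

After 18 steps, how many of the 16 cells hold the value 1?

k=0  □■□□■□■■■□■□■■■■
k=1  ■■□□■■■■□■■■■■■□
k=2  ■□□□■■■□■■■■■■□■
k=3  □□■□■■□■■■■■■□■■
k=4  □□■■■□■■■■■■□■■□
k=5  ■□■■□■■■■■■□■■□□
k=6  ■■■□■■■■■■□■■□□□
k=7  ■■□■■■■■■□■■□□■□
k=8  ■□■■■■■■□■■□□□■■
k=9  □■■■■■■□■■□□■□■■
k=10  ■■■■■■□■■□□□■■■□
k=11  ■■■■■□■■□□■□■■□■
k=12  ■■■■□■■□□□■■■□■■
k=13  ■■■□■■□□■□■■□■■■
k=14  ■■□■■□□□■■■□■■■■
k=15  ■□■■□□■□■■□■■■■■
k=16  □■■□□□■■■□■■■■■■
k=17  ■■□□■□■■□■■■■■■□
k=18  ■□□□■■■□■■■■■■□■

11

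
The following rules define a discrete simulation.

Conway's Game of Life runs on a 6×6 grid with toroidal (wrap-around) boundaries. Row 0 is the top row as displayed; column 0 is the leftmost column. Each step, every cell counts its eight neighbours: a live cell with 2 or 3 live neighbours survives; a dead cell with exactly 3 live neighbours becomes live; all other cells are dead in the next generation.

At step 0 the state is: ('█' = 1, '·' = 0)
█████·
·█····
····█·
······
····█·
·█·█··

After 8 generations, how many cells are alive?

t=0: █████·
·█····
····█·
······
····█·
·█·█··
t=1: █··██·
██··██
······
······
······
██···█
t=2: ··██··
██·██·
█····█
······
█·····
██··██
t=3: ······
██·██·
██··██
█····█
██····
██████
t=4: ······
·████·
··██··
····█·
···█··
··████
t=5: ·█···█
·█··█·
·█····
··█·█·
··█··█
··███·
t=6: ██···█
·██···
·███··
·███··
·██··█
██████
t=7: ······
···█··
█·····
····█·
·····█
···█··
t=8: ······
······
······
·····█
····█·
······

2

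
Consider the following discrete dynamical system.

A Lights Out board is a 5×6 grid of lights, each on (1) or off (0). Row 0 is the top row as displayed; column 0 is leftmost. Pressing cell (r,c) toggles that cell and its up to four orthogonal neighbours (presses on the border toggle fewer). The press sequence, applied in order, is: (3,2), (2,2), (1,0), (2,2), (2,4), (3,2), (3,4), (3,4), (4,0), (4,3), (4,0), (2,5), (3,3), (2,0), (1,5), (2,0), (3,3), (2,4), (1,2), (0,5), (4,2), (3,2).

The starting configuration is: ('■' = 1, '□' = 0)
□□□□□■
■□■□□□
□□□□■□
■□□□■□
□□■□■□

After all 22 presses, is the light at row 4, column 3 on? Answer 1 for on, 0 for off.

0

gen 0: □□□□□■
■□■□□□
□□□□■□
■□□□■□
□□■□■□
gen 1: □□□□□■
■□■□□□
□□■□■□
■■■■■□
□□□□■□
gen 2: □□□□□■
■□□□□□
□■□■■□
■■□■■□
□□□□■□
gen 3: ■□□□□■
□■□□□□
■■□■■□
■■□■■□
□□□□■□
gen 4: ■□□□□■
□■■□□□
■□■□■□
■■■■■□
□□□□■□
gen 5: ■□□□□■
□■■□■□
■□■■□■
■■■■□□
□□□□■□
gen 6: ■□□□□■
□■■□■□
■□□■□■
■□□□□□
□□■□■□
gen 7: ■□□□□■
□■■□■□
■□□■■■
■□□■■■
□□■□□□
gen 8: ■□□□□■
□■■□■□
■□□■□■
■□□□□□
□□■□■□
gen 9: ■□□□□■
□■■□■□
■□□■□■
□□□□□□
■■■□■□
gen 10: ■□□□□■
□■■□■□
■□□■□■
□□□■□□
■■□■□□
gen 11: ■□□□□■
□■■□■□
■□□■□■
■□□■□□
□□□■□□
gen 12: ■□□□□■
□■■□■■
■□□■■□
■□□■□■
□□□■□□
gen 13: ■□□□□■
□■■□■■
■□□□■□
■□■□■■
□□□□□□
gen 14: ■□□□□■
■■■□■■
□■□□■□
□□■□■■
□□□□□□
gen 15: ■□□□□□
■■■□□□
□■□□■■
□□■□■■
□□□□□□
gen 16: ■□□□□□
□■■□□□
■□□□■■
■□■□■■
□□□□□□
gen 17: ■□□□□□
□■■□□□
■□□■■■
■□□■□■
□□□■□□
gen 18: ■□□□□□
□■■□■□
■□□□□□
■□□■■■
□□□■□□
gen 19: ■□■□□□
□□□■■□
■□■□□□
■□□■■■
□□□■□□
gen 20: ■□■□■■
□□□■■■
■□■□□□
■□□■■■
□□□■□□
gen 21: ■□■□■■
□□□■■■
■□■□□□
■□■■■■
□■■□□□
gen 22: ■□■□■■
□□□■■■
■□□□□□
■■□□■■
□■□□□□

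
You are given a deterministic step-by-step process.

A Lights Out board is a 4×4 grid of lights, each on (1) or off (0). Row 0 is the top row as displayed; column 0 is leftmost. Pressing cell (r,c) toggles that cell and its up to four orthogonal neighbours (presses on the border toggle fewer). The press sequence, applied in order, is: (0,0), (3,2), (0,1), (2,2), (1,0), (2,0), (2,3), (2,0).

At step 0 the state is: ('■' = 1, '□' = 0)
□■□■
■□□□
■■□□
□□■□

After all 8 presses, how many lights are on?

10

gen 0: □■□■
■□□□
■■□□
□□■□
gen 1: ■□□■
□□□□
■■□□
□□■□
gen 2: ■□□■
□□□□
■■■□
□■□■
gen 3: □■■■
□■□□
■■■□
□■□■
gen 4: □■■■
□■■□
■□□■
□■■■
gen 5: ■■■■
■□■□
□□□■
□■■■
gen 6: ■■■■
□□■□
■■□■
■■■■
gen 7: ■■■■
□□■■
■■■□
■■■□
gen 8: ■■■■
■□■■
□□■□
□■■□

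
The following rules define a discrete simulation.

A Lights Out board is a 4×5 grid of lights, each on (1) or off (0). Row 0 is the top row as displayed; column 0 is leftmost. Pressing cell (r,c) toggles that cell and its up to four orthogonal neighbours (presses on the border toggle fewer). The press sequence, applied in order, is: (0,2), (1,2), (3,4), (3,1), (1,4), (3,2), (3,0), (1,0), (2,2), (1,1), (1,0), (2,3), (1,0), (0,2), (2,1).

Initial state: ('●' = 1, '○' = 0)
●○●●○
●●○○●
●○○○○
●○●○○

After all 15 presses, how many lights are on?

0) ●○●●○
●●○○●
●○○○○
●○●○○
1) ●●○○○
●●●○●
●○○○○
●○●○○
2) ●●●○○
●○○●●
●○●○○
●○●○○
3) ●●●○○
●○○●●
●○●○●
●○●●●
4) ●●●○○
●○○●●
●●●○●
○●○●●
5) ●●●○●
●○○○○
●●●○○
○●○●●
6) ●●●○●
●○○○○
●●○○○
○○●○●
7) ●●●○●
●○○○○
○●○○○
●●●○●
8) ○●●○●
○●○○○
●●○○○
●●●○●
9) ○●●○●
○●●○○
●○●●○
●●○○●
10) ○○●○●
●○○○○
●●●●○
●●○○●
11) ●○●○●
○●○○○
○●●●○
●●○○●
12) ●○●○●
○●○●○
○●○○●
●●○●●
13) ○○●○●
●○○●○
●●○○●
●●○●●
14) ○●○●●
●○●●○
●●○○●
●●○●●
15) ○●○●●
●●●●○
○○●○●
●○○●●

12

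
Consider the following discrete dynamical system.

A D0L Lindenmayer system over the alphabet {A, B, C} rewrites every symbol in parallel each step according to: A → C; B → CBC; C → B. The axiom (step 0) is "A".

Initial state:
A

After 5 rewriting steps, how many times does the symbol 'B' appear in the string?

step 0: A
step 1: C
step 2: B
step 3: CBC
step 4: BCBCB
step 5: CBCBCBCBCBC

5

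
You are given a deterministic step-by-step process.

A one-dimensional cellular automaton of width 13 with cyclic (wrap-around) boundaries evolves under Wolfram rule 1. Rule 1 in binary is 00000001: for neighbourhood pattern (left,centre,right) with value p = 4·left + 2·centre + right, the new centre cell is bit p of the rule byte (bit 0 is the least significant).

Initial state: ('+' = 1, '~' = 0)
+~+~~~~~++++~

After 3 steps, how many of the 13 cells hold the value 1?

3

step 0: +~+~~~~~++++~
step 1: ~~~~+++~~~~~~
step 2: +++~~~~~+++++
step 3: ~~~~+++~~~~~~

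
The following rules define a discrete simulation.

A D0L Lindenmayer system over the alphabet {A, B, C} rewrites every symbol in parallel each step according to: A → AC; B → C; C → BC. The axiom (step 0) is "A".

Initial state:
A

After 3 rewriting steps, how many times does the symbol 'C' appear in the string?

0) A
1) AC
2) ACBC
3) ACBCCBC

4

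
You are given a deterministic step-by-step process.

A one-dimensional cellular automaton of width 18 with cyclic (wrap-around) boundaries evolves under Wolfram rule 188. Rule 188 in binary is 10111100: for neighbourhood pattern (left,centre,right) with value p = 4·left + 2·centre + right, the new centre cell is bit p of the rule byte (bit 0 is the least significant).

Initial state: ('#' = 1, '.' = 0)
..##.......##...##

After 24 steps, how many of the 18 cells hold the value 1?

gen 0: ..##.......##...##
gen 1: #.#.#......#.#..#.
gen 2: ######.....####.##
gen 3: #####.#....###.###
gen 4: ####.###...##.####
gen 5: ###.###.#..#.#####
gen 6: ##.###.###.#######
gen 7: #.###.###.########
gen 8: .###.###.#########
gen 9: ###.###.#########.
gen 10: ##.###.#########.#
gen 11: #.###.#########.##
gen 12: .###.#########.###
gen 13: ###.#########.###.
gen 14: ##.#########.###.#
gen 15: #.#########.###.##
gen 16: .#########.###.###
gen 17: #########.###.###.
gen 18: ########.###.###.#
gen 19: #######.###.###.##
gen 20: ######.###.###.###
gen 21: #####.###.###.####
gen 22: ####.###.###.#####
gen 23: ###.###.###.######
gen 24: ##.###.###.#######

15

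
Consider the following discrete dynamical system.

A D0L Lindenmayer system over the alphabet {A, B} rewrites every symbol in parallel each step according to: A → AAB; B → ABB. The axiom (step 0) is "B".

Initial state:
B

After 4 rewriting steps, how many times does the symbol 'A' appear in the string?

step 0: B
step 1: ABB
step 2: AABABBABB
step 3: AABAABABBAABABBABBAABABBABB
step 4: AABAABABBAABAABABBAABABBABBAABAABABBAABABBABBAABABBABBAABAABABBAABABBABBAABABBABB

40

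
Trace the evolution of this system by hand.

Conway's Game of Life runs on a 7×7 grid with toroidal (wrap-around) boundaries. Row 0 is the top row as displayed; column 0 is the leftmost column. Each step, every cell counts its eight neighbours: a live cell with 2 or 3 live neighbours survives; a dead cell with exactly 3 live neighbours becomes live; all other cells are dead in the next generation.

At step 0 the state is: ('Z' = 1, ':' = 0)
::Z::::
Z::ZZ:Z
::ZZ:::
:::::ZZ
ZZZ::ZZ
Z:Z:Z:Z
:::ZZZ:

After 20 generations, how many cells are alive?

9

t=0: ::Z::::
Z::ZZ:Z
::ZZ:::
:::::ZZ
ZZZ::ZZ
Z:Z:Z:Z
:::ZZZ:
t=1: ::Z:::Z
:Z::Z::
Z:ZZ:::
:::ZZZ:
::ZZZ::
::Z::::
:ZZ:ZZZ
t=2: ::Z:Z:Z
ZZ:::::
:ZZ::Z:
:Z:::Z:
::Z::Z:
:::::::
ZZZ::ZZ
t=3: ::ZZ:::
Z::Z:ZZ
::Z:::Z
:Z::ZZZ
:::::::
Z:Z::Z:
ZZZZ:ZZ
t=4: :::::::
ZZ:ZZZZ
:ZZZ:::
Z::::ZZ
ZZ::Z::
Z:ZZZZ:
Z::::Z:
t=5: :Z:::::
ZZ:ZZZZ
:::Z:::
:::ZZZZ
::Z::::
Z:ZZ:Z:
:Z:Z:Z:
t=6: :Z:Z:::
ZZ:ZZZZ
:::::::
::ZZZZ:
:ZZ::::
:::Z::Z
ZZ:Z::Z
t=7: :::Z:::
ZZ:ZZZZ
ZZ:::::
:ZZZZ::
:Z:::Z:
:::Z::Z
:Z:ZZ:Z
t=8: :Z:::::
:Z:ZZZZ
:::::::
:::ZZ::
ZZ:::Z:
:::Z::Z
Z::ZZZ:
t=9: :Z:::::
Z:Z:ZZ:
::Z::::
::::Z::
Z:ZZ:ZZ
:ZZZ:::
Z:ZZZZZ
t=10: :::::::
::ZZ:::
:Z::ZZ:
:ZZ:ZZZ
Z::::ZZ
:::::::
Z:::ZZZ
t=11: :::ZZZZ
::ZZZ::
ZZ::::Z
:ZZZ:::
ZZ::Z::
::::Z::
:::::ZZ
t=12: ::Z:::Z
:ZZ::::
Z:::Z::
:::Z::Z
ZZ::Z::
Z:::Z:Z
:::Z::Z
t=13: ZZZZ:::
ZZZZ:::
ZZZZ:::
:Z:ZZZZ
:Z:ZZ::
:Z:ZZ:Z
:::Z::Z
t=14: ::::Z:Z
::::Z:Z
:::::Z:
:::::ZZ
:Z::::Z
:::::::
:::::ZZ
t=15: Z:::Z:Z
::::Z:Z
::::Z::
Z::::ZZ
Z::::ZZ
Z::::ZZ
:::::ZZ
t=16: Z:::Z::
Z::ZZ:Z
Z:::Z::
Z:::Z::
:Z::Z::
::::Z::
::::Z::
t=17: Z:::Z:Z
ZZ:ZZ:Z
ZZ::Z::
ZZ:ZZZ:
:::ZZZ:
:::ZZZ:
:::ZZZ:
t=18: :ZZ::::
::ZZZ::
:::::::
ZZ:::::
:::::::
::Z:::Z
:::::::
t=19: :ZZ::::
:ZZZ:::
:ZZZ:::
:::::::
ZZ:::::
:::::::
:ZZ::::
t=20: Z::::::
Z::::::
:Z:Z:::
Z::::::
:::::::
Z:Z::::
:ZZ::::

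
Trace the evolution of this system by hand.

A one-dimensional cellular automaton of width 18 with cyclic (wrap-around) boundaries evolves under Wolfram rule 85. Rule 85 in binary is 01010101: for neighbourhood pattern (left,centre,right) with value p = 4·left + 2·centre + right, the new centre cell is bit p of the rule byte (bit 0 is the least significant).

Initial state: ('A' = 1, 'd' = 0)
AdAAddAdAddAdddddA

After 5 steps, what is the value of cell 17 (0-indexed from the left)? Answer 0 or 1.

gen 0: AdAAddAdAddAdddddA
gen 1: AddAAdAdAAdAAAAAdd
gen 2: AAddAdAddAdddddAAd
gen 3: dAAdAdAAdAAAAAddAd
gen 4: ddAdAddAdddddAAdAA
gen 5: AdAdAAdAAAAAddAddA

1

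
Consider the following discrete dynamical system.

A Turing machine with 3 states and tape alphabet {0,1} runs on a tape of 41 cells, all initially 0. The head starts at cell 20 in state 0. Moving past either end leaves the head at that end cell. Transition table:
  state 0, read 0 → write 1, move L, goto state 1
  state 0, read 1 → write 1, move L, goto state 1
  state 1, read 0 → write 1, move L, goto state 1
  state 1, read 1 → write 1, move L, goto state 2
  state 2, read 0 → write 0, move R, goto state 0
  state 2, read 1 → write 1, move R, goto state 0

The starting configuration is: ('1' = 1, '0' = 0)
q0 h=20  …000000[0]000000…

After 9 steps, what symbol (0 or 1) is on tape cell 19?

1

[0] q0 h=20  …000000[0]000000…
[1] q1 h=19  …000000[0]100000…
[2] q1 h=18  …000000[0]110000…
[3] q1 h=17  …000000[0]111000…
[4] q1 h=16  …000000[0]111100…
[5] q1 h=15  …000000[0]111110…
[6] q1 h=14  …000000[0]111111…
[7] q1 h=13  …000000[0]111111…
[8] q1 h=12  …000000[0]111111…
[9] q1 h=11  …000000[0]111111…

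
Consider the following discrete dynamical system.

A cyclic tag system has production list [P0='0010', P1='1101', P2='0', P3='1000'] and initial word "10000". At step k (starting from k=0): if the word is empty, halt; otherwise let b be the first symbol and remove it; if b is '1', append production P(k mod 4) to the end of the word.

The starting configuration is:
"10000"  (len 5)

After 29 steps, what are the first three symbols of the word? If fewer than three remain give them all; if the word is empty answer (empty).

0) "10000"  (len 5)
1) "00000010"  (len 8)
2) "0000010"  (len 7)
3) "000010"  (len 6)
4) "00010"  (len 5)
5) "0010"  (len 4)
6) "010"  (len 3)
7) "10"  (len 2)
8) "01000"  (len 5)
9) "1000"  (len 4)
10) "0001101"  (len 7)
11) "001101"  (len 6)
12) "01101"  (len 5)
13) "1101"  (len 4)
14) "1011101"  (len 7)
15) "0111010"  (len 7)
16) "111010"  (len 6)
17) "110100010"  (len 9)
18) "101000101101"  (len 12)
19) "010001011010"  (len 12)
20) "10001011010"  (len 11)
21) "00010110100010"  (len 14)
22) "0010110100010"  (len 13)
23) "010110100010"  (len 12)
24) "10110100010"  (len 11)
25) "01101000100010"  (len 14)
26) "1101000100010"  (len 13)
27) "1010001000100"  (len 13)
28) "0100010001001000"  (len 16)
29) "100010001001000"  (len 15)

100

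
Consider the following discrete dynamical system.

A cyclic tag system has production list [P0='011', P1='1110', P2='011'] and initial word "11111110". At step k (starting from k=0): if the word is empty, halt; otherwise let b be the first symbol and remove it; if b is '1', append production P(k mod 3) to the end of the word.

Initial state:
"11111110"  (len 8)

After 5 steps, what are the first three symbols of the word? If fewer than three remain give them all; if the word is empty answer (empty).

t=0: "11111110"  (len 8)
t=1: "1111110011"  (len 10)
t=2: "1111100111110"  (len 13)
t=3: "111100111110011"  (len 15)
t=4: "11100111110011011"  (len 17)
t=5: "11001111100110111110"  (len 20)

110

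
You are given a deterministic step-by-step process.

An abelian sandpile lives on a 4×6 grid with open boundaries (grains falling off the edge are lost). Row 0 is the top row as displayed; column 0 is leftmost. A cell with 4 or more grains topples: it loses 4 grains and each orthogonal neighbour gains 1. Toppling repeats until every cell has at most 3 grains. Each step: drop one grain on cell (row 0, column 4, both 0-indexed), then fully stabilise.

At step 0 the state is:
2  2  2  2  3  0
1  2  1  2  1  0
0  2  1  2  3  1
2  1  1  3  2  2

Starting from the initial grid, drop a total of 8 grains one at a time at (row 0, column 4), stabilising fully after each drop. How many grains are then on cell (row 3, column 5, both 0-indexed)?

k=0  2  2  2  2  3  0
1  2  1  2  1  0
0  2  1  2  3  1
2  1  1  3  2  2
k=1  2  2  2  3  0  1
1  2  1  2  2  0
0  2  1  2  3  1
2  1  1  3  2  2
k=2  2  2  2  3  1  1
1  2  1  2  2  0
0  2  1  2  3  1
2  1  1  3  2  2
k=3  2  2  2  3  2  1
1  2  1  2  2  0
0  2  1  2  3  1
2  1  1  3  2  2
k=4  2  2  2  3  3  1
1  2  1  2  2  0
0  2  1  2  3  1
2  1  1  3  2  2
k=5  2  2  3  0  1  2
1  2  1  3  3  0
0  2  1  2  3  1
2  1  1  3  2  2
k=6  2  2  3  0  2  2
1  2  1  3  3  0
0  2  1  2  3  1
2  1  1  3  2  2
k=7  2  2  3  0  3  2
1  2  1  3  3  0
0  2  1  2  3  1
2  1  1  3  2  2
k=8  2  2  3  2  1  3
1  2  2  1  2  1
0  2  2  1  2  2
2  1  2  1  0  3

3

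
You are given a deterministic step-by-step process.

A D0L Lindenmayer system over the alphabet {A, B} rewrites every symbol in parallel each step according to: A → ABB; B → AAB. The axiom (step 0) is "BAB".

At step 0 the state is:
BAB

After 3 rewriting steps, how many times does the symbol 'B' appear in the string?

40

step 0: BAB
step 1: AABABBAAB
step 2: ABBABBAABABBAABAABABBABBAAB
step 3: ABBAABAABABBAABAABABBABBAABABBAABAABABBABBAABABBABBAABABBAABAABABBAABAABABBABBAAB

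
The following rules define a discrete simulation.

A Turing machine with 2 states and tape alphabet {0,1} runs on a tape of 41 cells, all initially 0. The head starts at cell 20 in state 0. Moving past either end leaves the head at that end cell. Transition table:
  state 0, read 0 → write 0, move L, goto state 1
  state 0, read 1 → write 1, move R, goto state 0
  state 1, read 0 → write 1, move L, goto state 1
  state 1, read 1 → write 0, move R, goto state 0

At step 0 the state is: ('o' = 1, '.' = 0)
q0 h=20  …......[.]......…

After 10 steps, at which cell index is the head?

10

gen 0: q0 h=20  …......[.]......…
gen 1: q1 h=19  …......[.]......…
gen 2: q1 h=18  …......[.]o.....…
gen 3: q1 h=17  …......[.]oo....…
gen 4: q1 h=16  …......[.]ooo...…
gen 5: q1 h=15  …......[.]oooo..…
gen 6: q1 h=14  …......[.]ooooo.…
gen 7: q1 h=13  …......[.]oooooo…
gen 8: q1 h=12  …......[.]oooooo…
gen 9: q1 h=11  …......[.]oooooo…
gen 10: q1 h=10  …......[.]oooooo…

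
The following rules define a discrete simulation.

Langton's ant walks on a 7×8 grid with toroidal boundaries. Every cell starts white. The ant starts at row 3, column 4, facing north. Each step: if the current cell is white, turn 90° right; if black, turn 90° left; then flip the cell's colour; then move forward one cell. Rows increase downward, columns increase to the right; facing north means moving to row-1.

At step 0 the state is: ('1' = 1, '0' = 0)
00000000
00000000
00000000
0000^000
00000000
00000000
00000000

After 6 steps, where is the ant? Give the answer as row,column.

step 0: 00000000
00000000
00000000
0000^000
00000000
00000000
00000000
step 1: 00000000
00000000
00000000
00001>00
00000000
00000000
00000000
step 2: 00000000
00000000
00000000
00001100
00000v00
00000000
00000000
step 3: 00000000
00000000
00000000
00001100
0000<100
00000000
00000000
step 4: 00000000
00000000
00000000
0000^100
00001100
00000000
00000000
step 5: 00000000
00000000
00000000
000<0100
00001100
00000000
00000000
step 6: 00000000
00000000
000^0000
00010100
00001100
00000000
00000000

2,3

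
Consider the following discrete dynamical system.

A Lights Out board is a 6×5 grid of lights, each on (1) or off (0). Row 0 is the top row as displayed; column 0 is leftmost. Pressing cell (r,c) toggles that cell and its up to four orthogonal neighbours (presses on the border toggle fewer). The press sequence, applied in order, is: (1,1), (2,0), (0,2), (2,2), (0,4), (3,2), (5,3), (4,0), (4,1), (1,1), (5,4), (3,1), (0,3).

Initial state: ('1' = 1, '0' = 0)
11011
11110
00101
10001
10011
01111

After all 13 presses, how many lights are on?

step 0: 11011
11110
00101
10001
10011
01111
step 1: 10011
00010
01101
10001
10011
01111
step 2: 10011
10010
10101
00001
10011
01111
step 3: 11101
10110
10101
00001
10011
01111
step 4: 11101
10010
11011
00101
10011
01111
step 5: 11110
10011
11011
00101
10011
01111
step 6: 11110
10011
11111
01011
10111
01111
step 7: 11110
10011
11111
01011
10101
01000
step 8: 11110
10011
11111
11011
01101
11000
step 9: 11110
10011
11111
10011
10001
10000
step 10: 10110
01111
10111
10011
10001
10000
step 11: 10110
01111
10111
10011
10000
10011
step 12: 10110
01111
11111
01111
11000
10011
step 13: 10001
01101
11111
01111
11000
10011

19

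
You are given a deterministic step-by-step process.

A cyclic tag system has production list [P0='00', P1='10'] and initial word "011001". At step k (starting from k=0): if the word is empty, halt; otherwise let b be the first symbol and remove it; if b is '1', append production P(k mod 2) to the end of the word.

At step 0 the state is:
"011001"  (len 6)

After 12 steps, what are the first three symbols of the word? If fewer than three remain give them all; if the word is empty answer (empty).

gen 0: "011001"  (len 6)
gen 1: "11001"  (len 5)
gen 2: "100110"  (len 6)
gen 3: "0011000"  (len 7)
gen 4: "011000"  (len 6)
gen 5: "11000"  (len 5)
gen 6: "100010"  (len 6)
gen 7: "0001000"  (len 7)
gen 8: "001000"  (len 6)
gen 9: "01000"  (len 5)
gen 10: "1000"  (len 4)
gen 11: "00000"  (len 5)
gen 12: "0000"  (len 4)

000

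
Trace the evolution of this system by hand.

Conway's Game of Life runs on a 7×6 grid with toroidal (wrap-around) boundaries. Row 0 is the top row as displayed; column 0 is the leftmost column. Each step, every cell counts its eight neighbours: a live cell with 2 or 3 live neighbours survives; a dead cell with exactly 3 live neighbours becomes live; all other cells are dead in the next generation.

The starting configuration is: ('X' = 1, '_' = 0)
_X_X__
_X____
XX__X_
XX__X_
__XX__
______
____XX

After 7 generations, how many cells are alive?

12

[0] _X_X__
_X____
XX__X_
XX__X_
__XX__
______
____XX
[1] X_X_X_
_X____
__X___
X___X_
_XXX__
___XX_
____X_
[2] _X_X_X
_XXX__
_X____
______
_XX__X
____X_
____X_
[3] XX_X__
_X_XX_
_X____
XXX___
______
___XXX
___XXX
[4] XX____
_X_XX_
___X__
XXX___
XXXXXX
___X_X
______
[5] XXX___
XX_XX_
X__XX_
______
______
_X_X_X
X_____
[6] __XX__
____X_
XXXXX_
______
______
X_____
_____X
[7] ___XX_
____XX
_XXXXX
_XXX__
______
______
______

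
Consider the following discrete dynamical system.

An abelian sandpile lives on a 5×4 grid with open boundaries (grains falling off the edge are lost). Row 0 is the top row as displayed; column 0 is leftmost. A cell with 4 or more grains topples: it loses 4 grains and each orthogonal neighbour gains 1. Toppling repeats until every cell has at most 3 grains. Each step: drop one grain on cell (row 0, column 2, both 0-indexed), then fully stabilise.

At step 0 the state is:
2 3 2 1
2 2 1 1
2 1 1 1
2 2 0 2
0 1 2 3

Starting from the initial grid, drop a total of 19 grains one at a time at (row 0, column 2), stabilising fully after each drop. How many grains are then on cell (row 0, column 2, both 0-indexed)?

3

[0] 2 3 2 1
2 2 1 1
2 1 1 1
2 2 0 2
0 1 2 3
[1] 2 3 3 1
2 2 1 1
2 1 1 1
2 2 0 2
0 1 2 3
[2] 3 0 1 2
2 3 2 1
2 1 1 1
2 2 0 2
0 1 2 3
[3] 3 0 2 2
2 3 2 1
2 1 1 1
2 2 0 2
0 1 2 3
[4] 3 0 3 2
2 3 2 1
2 1 1 1
2 2 0 2
0 1 2 3
[5] 3 1 0 3
2 3 3 1
2 1 1 1
2 2 0 2
0 1 2 3
[6] 3 1 1 3
2 3 3 1
2 1 1 1
2 2 0 2
0 1 2 3
[7] 3 1 2 3
2 3 3 1
2 1 1 1
2 2 0 2
0 1 2 3
[8] 3 1 3 3
2 3 3 1
2 1 1 1
2 2 0 2
0 1 2 3
[9] 3 3 2 0
3 0 1 3
2 2 2 1
2 2 0 2
0 1 2 3
[10] 3 3 3 0
3 0 1 3
2 2 2 1
2 2 0 2
0 1 2 3
[11] 1 1 1 1
0 2 2 3
3 2 2 1
2 2 0 2
0 1 2 3
[12] 1 1 2 1
0 2 2 3
3 2 2 1
2 2 0 2
0 1 2 3
[13] 1 1 3 1
0 2 2 3
3 2 2 1
2 2 0 2
0 1 2 3
[14] 1 2 0 2
0 2 3 3
3 2 2 1
2 2 0 2
0 1 2 3
[15] 1 2 1 2
0 2 3 3
3 2 2 1
2 2 0 2
0 1 2 3
[16] 1 2 2 2
0 2 3 3
3 2 2 1
2 2 0 2
0 1 2 3
[17] 1 2 3 2
0 2 3 3
3 2 2 1
2 2 0 2
0 1 2 3
[18] 1 3 2 0
0 3 1 1
3 2 3 2
2 2 0 2
0 1 2 3
[19] 1 3 3 0
0 3 1 1
3 2 3 2
2 2 0 2
0 1 2 3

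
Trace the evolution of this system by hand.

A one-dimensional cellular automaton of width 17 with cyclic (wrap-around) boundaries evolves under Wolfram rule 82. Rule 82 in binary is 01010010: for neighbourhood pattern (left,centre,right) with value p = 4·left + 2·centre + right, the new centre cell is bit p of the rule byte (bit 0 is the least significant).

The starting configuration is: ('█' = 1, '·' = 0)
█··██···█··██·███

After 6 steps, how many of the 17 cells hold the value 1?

5

step 0: █··██···█··██·███
step 1: ███·██·█·██·█····
step 2: ··█··█····█··█··█
step 3: ██·██·█··█·██·██·
step 4: ·█··█··██···█··█·
step 5: █·██·██·██·█·██·█
step 6: █··█··█··█····█··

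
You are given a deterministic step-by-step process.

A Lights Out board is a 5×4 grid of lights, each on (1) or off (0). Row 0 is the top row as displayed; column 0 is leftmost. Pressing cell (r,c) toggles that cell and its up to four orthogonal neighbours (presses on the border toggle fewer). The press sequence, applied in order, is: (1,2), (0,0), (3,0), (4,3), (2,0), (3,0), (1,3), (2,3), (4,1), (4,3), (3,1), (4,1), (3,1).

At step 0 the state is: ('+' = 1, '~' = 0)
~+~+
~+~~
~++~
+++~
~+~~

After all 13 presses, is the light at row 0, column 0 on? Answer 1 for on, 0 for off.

0) ~+~+
~+~~
~++~
+++~
~+~~
1) ~+++
~~++
~+~~
+++~
~+~~
2) +~++
+~++
~+~~
+++~
~+~~
3) +~++
+~++
++~~
~~+~
++~~
4) +~++
+~++
++~~
~~++
++++
5) +~++
~~++
~~~~
+~++
++++
6) +~++
~~++
+~~~
~+++
~+++
7) +~+~
~~~~
+~~+
~+++
~+++
8) +~+~
~~~+
+~+~
~++~
~+++
9) +~+~
~~~+
+~+~
~~+~
+~~+
10) +~+~
~~~+
+~+~
~~++
+~+~
11) +~+~
~~~+
+++~
++~+
+++~
12) +~+~
~~~+
+++~
+~~+
~~~~
13) +~+~
~~~+
+~+~
~+++
~+~~

1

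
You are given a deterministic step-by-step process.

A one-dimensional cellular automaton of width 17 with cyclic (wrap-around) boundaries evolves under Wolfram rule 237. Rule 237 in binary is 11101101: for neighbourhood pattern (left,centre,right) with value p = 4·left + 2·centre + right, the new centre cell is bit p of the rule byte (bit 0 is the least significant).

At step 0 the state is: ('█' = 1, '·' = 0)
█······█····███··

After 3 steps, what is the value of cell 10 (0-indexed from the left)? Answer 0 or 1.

1

t=0: █······█····███··
t=1: █·████·█·██·███··
t=2: ███████████████··
t=3: ███████████████··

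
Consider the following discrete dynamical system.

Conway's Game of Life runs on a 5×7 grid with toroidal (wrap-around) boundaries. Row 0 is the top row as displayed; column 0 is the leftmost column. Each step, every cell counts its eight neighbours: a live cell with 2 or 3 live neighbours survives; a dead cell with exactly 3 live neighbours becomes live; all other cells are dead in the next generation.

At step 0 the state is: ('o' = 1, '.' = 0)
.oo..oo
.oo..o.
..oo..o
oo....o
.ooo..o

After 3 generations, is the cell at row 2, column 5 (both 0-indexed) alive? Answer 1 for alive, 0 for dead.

0

gen 0: .oo..oo
.oo..o.
..oo..o
oo....o
.ooo..o
gen 1: ....ooo
....oo.
...o.oo
.....oo
...o...
gen 2: ...o..o
...o...
.......
.....oo
.......
gen 3: .......
.......
.......
.......
.....oo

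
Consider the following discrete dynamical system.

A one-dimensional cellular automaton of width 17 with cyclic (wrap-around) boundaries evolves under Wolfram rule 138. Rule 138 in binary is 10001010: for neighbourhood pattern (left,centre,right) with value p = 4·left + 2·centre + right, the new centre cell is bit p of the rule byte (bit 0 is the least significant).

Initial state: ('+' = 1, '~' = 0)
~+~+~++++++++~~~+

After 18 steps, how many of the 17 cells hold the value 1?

t=0: ~+~+~++++++++~~~+
t=1: ~~~~~+++++++~~~+~
t=2: ~~~~+++++++~~~+~~
t=3: ~~~+++++++~~~+~~~
t=4: ~~+++++++~~~+~~~~
t=5: ~+++++++~~~+~~~~~
t=6: +++++++~~~+~~~~~~
t=7: ++++++~~~+~~~~~~+
t=8: +++++~~~+~~~~~~++
t=9: ++++~~~+~~~~~~+++
t=10: +++~~~+~~~~~~++++
t=11: ++~~~+~~~~~~+++++
t=12: +~~~+~~~~~~++++++
t=13: ~~~+~~~~~~+++++++
t=14: ~~+~~~~~~+++++++~
t=15: ~+~~~~~~+++++++~~
t=16: +~~~~~~+++++++~~~
t=17: ~~~~~~+++++++~~~+
t=18: ~~~~~+++++++~~~+~

8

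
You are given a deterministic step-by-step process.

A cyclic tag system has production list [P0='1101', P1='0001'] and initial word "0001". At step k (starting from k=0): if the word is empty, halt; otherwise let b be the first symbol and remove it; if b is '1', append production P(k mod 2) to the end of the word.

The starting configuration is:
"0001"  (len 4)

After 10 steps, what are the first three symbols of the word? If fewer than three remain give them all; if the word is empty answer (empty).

01

step 0: "0001"  (len 4)
step 1: "001"  (len 3)
step 2: "01"  (len 2)
step 3: "1"  (len 1)
step 4: "0001"  (len 4)
step 5: "001"  (len 3)
step 6: "01"  (len 2)
step 7: "1"  (len 1)
step 8: "0001"  (len 4)
step 9: "001"  (len 3)
step 10: "01"  (len 2)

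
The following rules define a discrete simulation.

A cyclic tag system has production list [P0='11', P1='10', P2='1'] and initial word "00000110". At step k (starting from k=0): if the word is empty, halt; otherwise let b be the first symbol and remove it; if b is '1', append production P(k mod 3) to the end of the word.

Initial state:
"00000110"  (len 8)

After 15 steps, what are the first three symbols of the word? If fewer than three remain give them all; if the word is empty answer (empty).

0) "00000110"  (len 8)
1) "0000110"  (len 7)
2) "000110"  (len 6)
3) "00110"  (len 5)
4) "0110"  (len 4)
5) "110"  (len 3)
6) "101"  (len 3)
7) "0111"  (len 4)
8) "111"  (len 3)
9) "111"  (len 3)
10) "1111"  (len 4)
11) "11110"  (len 5)
12) "11101"  (len 5)
13) "110111"  (len 6)
14) "1011110"  (len 7)
15) "0111101"  (len 7)

011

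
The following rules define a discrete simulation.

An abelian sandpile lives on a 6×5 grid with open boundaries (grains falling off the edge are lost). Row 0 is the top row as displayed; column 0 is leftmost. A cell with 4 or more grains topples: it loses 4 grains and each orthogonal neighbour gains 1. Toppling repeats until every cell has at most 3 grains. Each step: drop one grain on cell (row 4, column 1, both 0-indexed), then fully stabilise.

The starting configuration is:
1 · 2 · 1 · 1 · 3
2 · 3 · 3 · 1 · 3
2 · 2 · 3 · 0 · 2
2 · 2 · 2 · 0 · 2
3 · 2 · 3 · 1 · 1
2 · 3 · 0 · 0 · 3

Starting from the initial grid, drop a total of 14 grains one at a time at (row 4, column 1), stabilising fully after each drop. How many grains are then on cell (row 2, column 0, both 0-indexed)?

1

k=0  1 · 2 · 1 · 1 · 3
2 · 3 · 3 · 1 · 3
2 · 2 · 3 · 0 · 2
2 · 2 · 2 · 0 · 2
3 · 2 · 3 · 1 · 1
2 · 3 · 0 · 0 · 3
k=1  1 · 2 · 1 · 1 · 3
2 · 3 · 3 · 1 · 3
2 · 2 · 3 · 0 · 2
2 · 2 · 2 · 0 · 2
3 · 3 · 3 · 1 · 1
2 · 3 · 0 · 0 · 3
k=2  1 · 2 · 1 · 1 · 3
2 · 3 · 3 · 1 · 3
2 · 2 · 3 · 0 · 2
3 · 3 · 3 · 0 · 2
1 · 3 · 0 · 2 · 1
0 · 1 · 2 · 0 · 3
k=3  2 · 3 · 2 · 1 · 3
0 · 2 · 1 · 2 · 3
1 · 2 · 2 · 1 · 2
1 · 3 · 1 · 1 · 2
3 · 1 · 2 · 2 · 1
0 · 2 · 2 · 0 · 3
k=4  2 · 3 · 2 · 1 · 3
0 · 2 · 1 · 2 · 3
1 · 2 · 2 · 1 · 2
1 · 3 · 1 · 1 · 2
3 · 2 · 2 · 2 · 1
0 · 2 · 2 · 0 · 3
k=5  2 · 3 · 2 · 1 · 3
0 · 2 · 1 · 2 · 3
1 · 2 · 2 · 1 · 2
1 · 3 · 1 · 1 · 2
3 · 3 · 2 · 2 · 1
0 · 2 · 2 · 0 · 3
k=6  2 · 3 · 2 · 1 · 3
0 · 2 · 1 · 2 · 3
1 · 3 · 2 · 1 · 2
3 · 0 · 2 · 1 · 2
0 · 2 · 3 · 2 · 1
1 · 3 · 2 · 0 · 3
k=7  2 · 3 · 2 · 1 · 3
0 · 2 · 1 · 2 · 3
1 · 3 · 2 · 1 · 2
3 · 0 · 2 · 1 · 2
0 · 3 · 3 · 2 · 1
1 · 3 · 2 · 0 · 3
k=8  2 · 3 · 2 · 1 · 3
0 · 2 · 1 · 2 · 3
1 · 3 · 2 · 1 · 2
3 · 1 · 3 · 1 · 2
1 · 2 · 1 · 3 · 1
2 · 1 · 0 · 1 · 3
k=9  2 · 3 · 2 · 1 · 3
0 · 2 · 1 · 2 · 3
1 · 3 · 2 · 1 · 2
3 · 1 · 3 · 1 · 2
1 · 3 · 1 · 3 · 1
2 · 1 · 0 · 1 · 3
k=10  2 · 3 · 2 · 1 · 3
0 · 2 · 1 · 2 · 3
1 · 3 · 2 · 1 · 2
3 · 2 · 3 · 1 · 2
2 · 0 · 2 · 3 · 1
2 · 2 · 0 · 1 · 3
k=11  2 · 3 · 2 · 1 · 3
0 · 2 · 1 · 2 · 3
1 · 3 · 2 · 1 · 2
3 · 2 · 3 · 1 · 2
2 · 1 · 2 · 3 · 1
2 · 2 · 0 · 1 · 3
k=12  2 · 3 · 2 · 1 · 3
0 · 2 · 1 · 2 · 3
1 · 3 · 2 · 1 · 2
3 · 2 · 3 · 1 · 2
2 · 2 · 2 · 3 · 1
2 · 2 · 0 · 1 · 3
k=13  2 · 3 · 2 · 1 · 3
0 · 2 · 1 · 2 · 3
1 · 3 · 2 · 1 · 2
3 · 2 · 3 · 1 · 2
2 · 3 · 2 · 3 · 1
2 · 2 · 0 · 1 · 3
k=14  2 · 3 · 2 · 1 · 3
0 · 2 · 1 · 2 · 3
1 · 3 · 2 · 1 · 2
3 · 3 · 3 · 1 · 2
3 · 0 · 3 · 3 · 1
2 · 3 · 0 · 1 · 3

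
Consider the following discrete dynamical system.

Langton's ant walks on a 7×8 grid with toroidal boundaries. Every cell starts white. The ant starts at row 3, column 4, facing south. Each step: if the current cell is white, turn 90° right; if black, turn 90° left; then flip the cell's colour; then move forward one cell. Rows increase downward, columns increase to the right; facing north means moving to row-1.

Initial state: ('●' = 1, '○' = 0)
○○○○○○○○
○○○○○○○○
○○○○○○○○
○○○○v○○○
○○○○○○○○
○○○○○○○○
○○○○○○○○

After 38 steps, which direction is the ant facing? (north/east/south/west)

[0] ○○○○○○○○
○○○○○○○○
○○○○○○○○
○○○○v○○○
○○○○○○○○
○○○○○○○○
○○○○○○○○
[1] ○○○○○○○○
○○○○○○○○
○○○○○○○○
○○○<●○○○
○○○○○○○○
○○○○○○○○
○○○○○○○○
[2] ○○○○○○○○
○○○○○○○○
○○○^○○○○
○○○●●○○○
○○○○○○○○
○○○○○○○○
○○○○○○○○
[3] ○○○○○○○○
○○○○○○○○
○○○●>○○○
○○○●●○○○
○○○○○○○○
○○○○○○○○
○○○○○○○○
[4] ○○○○○○○○
○○○○○○○○
○○○●●○○○
○○○●v○○○
○○○○○○○○
○○○○○○○○
○○○○○○○○
[5] ○○○○○○○○
○○○○○○○○
○○○●●○○○
○○○●○>○○
○○○○○○○○
○○○○○○○○
○○○○○○○○
[6] ○○○○○○○○
○○○○○○○○
○○○●●○○○
○○○●○●○○
○○○○○v○○
○○○○○○○○
○○○○○○○○
[7] ○○○○○○○○
○○○○○○○○
○○○●●○○○
○○○●○●○○
○○○○<●○○
○○○○○○○○
○○○○○○○○
[8] ○○○○○○○○
○○○○○○○○
○○○●●○○○
○○○●^●○○
○○○○●●○○
○○○○○○○○
○○○○○○○○
[9] ○○○○○○○○
○○○○○○○○
○○○●●○○○
○○○●●>○○
○○○○●●○○
○○○○○○○○
○○○○○○○○
[10] ○○○○○○○○
○○○○○○○○
○○○●●^○○
○○○●●○○○
○○○○●●○○
○○○○○○○○
○○○○○○○○
[11] ○○○○○○○○
○○○○○○○○
○○○●●●>○
○○○●●○○○
○○○○●●○○
○○○○○○○○
○○○○○○○○
[12] ○○○○○○○○
○○○○○○○○
○○○●●●●○
○○○●●○v○
○○○○●●○○
○○○○○○○○
○○○○○○○○
[13] ○○○○○○○○
○○○○○○○○
○○○●●●●○
○○○●●<●○
○○○○●●○○
○○○○○○○○
○○○○○○○○
[14] ○○○○○○○○
○○○○○○○○
○○○●●^●○
○○○●●●●○
○○○○●●○○
○○○○○○○○
○○○○○○○○
[15] ○○○○○○○○
○○○○○○○○
○○○●<○●○
○○○●●●●○
○○○○●●○○
○○○○○○○○
○○○○○○○○
[16] ○○○○○○○○
○○○○○○○○
○○○●○○●○
○○○●v●●○
○○○○●●○○
○○○○○○○○
○○○○○○○○
[17] ○○○○○○○○
○○○○○○○○
○○○●○○●○
○○○●○>●○
○○○○●●○○
○○○○○○○○
○○○○○○○○
[18] ○○○○○○○○
○○○○○○○○
○○○●○^●○
○○○●○○●○
○○○○●●○○
○○○○○○○○
○○○○○○○○
[19] ○○○○○○○○
○○○○○○○○
○○○●○●>○
○○○●○○●○
○○○○●●○○
○○○○○○○○
○○○○○○○○
[20] ○○○○○○○○
○○○○○○^○
○○○●○●○○
○○○●○○●○
○○○○●●○○
○○○○○○○○
○○○○○○○○
[21] ○○○○○○○○
○○○○○○●>
○○○●○●○○
○○○●○○●○
○○○○●●○○
○○○○○○○○
○○○○○○○○
[22] ○○○○○○○○
○○○○○○●●
○○○●○●○v
○○○●○○●○
○○○○●●○○
○○○○○○○○
○○○○○○○○
[23] ○○○○○○○○
○○○○○○●●
○○○●○●<●
○○○●○○●○
○○○○●●○○
○○○○○○○○
○○○○○○○○
[24] ○○○○○○○○
○○○○○○^●
○○○●○●●●
○○○●○○●○
○○○○●●○○
○○○○○○○○
○○○○○○○○
[25] ○○○○○○○○
○○○○○<○●
○○○●○●●●
○○○●○○●○
○○○○●●○○
○○○○○○○○
○○○○○○○○
[26] ○○○○○^○○
○○○○○●○●
○○○●○●●●
○○○●○○●○
○○○○●●○○
○○○○○○○○
○○○○○○○○
[27] ○○○○○●>○
○○○○○●○●
○○○●○●●●
○○○●○○●○
○○○○●●○○
○○○○○○○○
○○○○○○○○
[28] ○○○○○●●○
○○○○○●v●
○○○●○●●●
○○○●○○●○
○○○○●●○○
○○○○○○○○
○○○○○○○○
[29] ○○○○○●●○
○○○○○<●●
○○○●○●●●
○○○●○○●○
○○○○●●○○
○○○○○○○○
○○○○○○○○
[30] ○○○○○●●○
○○○○○○●●
○○○●○v●●
○○○●○○●○
○○○○●●○○
○○○○○○○○
○○○○○○○○
[31] ○○○○○●●○
○○○○○○●●
○○○●○○>●
○○○●○○●○
○○○○●●○○
○○○○○○○○
○○○○○○○○
[32] ○○○○○●●○
○○○○○○^●
○○○●○○○●
○○○●○○●○
○○○○●●○○
○○○○○○○○
○○○○○○○○
[33] ○○○○○●●○
○○○○○<○●
○○○●○○○●
○○○●○○●○
○○○○●●○○
○○○○○○○○
○○○○○○○○
[34] ○○○○○^●○
○○○○○●○●
○○○●○○○●
○○○●○○●○
○○○○●●○○
○○○○○○○○
○○○○○○○○
[35] ○○○○<○●○
○○○○○●○●
○○○●○○○●
○○○●○○●○
○○○○●●○○
○○○○○○○○
○○○○○○○○
[36] ○○○○●○●○
○○○○○●○●
○○○●○○○●
○○○●○○●○
○○○○●●○○
○○○○○○○○
○○○○^○○○
[37] ○○○○●○●○
○○○○○●○●
○○○●○○○●
○○○●○○●○
○○○○●●○○
○○○○○○○○
○○○○●>○○
[38] ○○○○●v●○
○○○○○●○●
○○○●○○○●
○○○●○○●○
○○○○●●○○
○○○○○○○○
○○○○●●○○

south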